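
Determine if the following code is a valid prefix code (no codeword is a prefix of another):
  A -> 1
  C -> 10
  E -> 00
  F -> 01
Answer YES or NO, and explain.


Checking each pair (does one codeword prefix another?):
  A='1' vs C='10': prefix -- VIOLATION

NO -- this is NOT a valid prefix code. A (1) is a prefix of C (10).


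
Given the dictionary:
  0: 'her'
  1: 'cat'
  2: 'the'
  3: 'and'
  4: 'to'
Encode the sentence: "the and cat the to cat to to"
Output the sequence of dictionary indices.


Look up each word in the dictionary:
  'the' -> 2
  'and' -> 3
  'cat' -> 1
  'the' -> 2
  'to' -> 4
  'cat' -> 1
  'to' -> 4
  'to' -> 4

Encoded: [2, 3, 1, 2, 4, 1, 4, 4]


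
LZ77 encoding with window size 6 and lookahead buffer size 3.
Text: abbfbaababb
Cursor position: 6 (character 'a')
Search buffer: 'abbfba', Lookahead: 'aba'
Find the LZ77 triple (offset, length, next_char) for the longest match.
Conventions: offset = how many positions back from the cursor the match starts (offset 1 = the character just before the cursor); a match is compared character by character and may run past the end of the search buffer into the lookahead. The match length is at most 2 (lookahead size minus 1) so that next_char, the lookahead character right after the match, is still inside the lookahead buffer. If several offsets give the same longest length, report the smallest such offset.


Try each offset into the search buffer:
  offset=1 (pos 5, char 'a'): match length 1
  offset=2 (pos 4, char 'b'): match length 0
  offset=3 (pos 3, char 'f'): match length 0
  offset=4 (pos 2, char 'b'): match length 0
  offset=5 (pos 1, char 'b'): match length 0
  offset=6 (pos 0, char 'a'): match length 2
Longest match has length 2 at offset 6.
next_char = character at position 6 + 2 = 8 -> 'a'

Best match: offset=6, length=2 (matching 'ab' starting at position 0)
LZ77 triple: (6, 2, 'a')


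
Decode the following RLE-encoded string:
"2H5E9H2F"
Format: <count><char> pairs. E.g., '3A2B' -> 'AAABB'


Expanding each <count><char> pair:
  2H -> 'HH'
  5E -> 'EEEEE'
  9H -> 'HHHHHHHHH'
  2F -> 'FF'

Decoded = HHEEEEEHHHHHHHHHFF


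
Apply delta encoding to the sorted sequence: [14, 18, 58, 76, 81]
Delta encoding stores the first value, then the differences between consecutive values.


First value: 14
Deltas:
  18 - 14 = 4
  58 - 18 = 40
  76 - 58 = 18
  81 - 76 = 5


Delta encoded: [14, 4, 40, 18, 5]


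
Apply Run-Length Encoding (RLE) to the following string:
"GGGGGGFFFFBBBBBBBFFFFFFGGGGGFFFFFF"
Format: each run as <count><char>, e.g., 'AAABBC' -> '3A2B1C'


Scanning runs left to right:
  i=0: run of 'G' x 6 -> '6G'
  i=6: run of 'F' x 4 -> '4F'
  i=10: run of 'B' x 7 -> '7B'
  i=17: run of 'F' x 6 -> '6F'
  i=23: run of 'G' x 5 -> '5G'
  i=28: run of 'F' x 6 -> '6F'

RLE = 6G4F7B6F5G6F


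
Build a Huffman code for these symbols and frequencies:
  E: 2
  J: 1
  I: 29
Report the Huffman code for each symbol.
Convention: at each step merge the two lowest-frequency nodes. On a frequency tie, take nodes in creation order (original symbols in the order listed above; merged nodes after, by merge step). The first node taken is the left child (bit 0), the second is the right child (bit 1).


Huffman tree construction:
Step 1: Merge J(1) + E(2) = 3
Step 2: Merge (J+E)(3) + I(29) = 32
Read each symbol's code off the tree from the root (left child = 0, right child = 1).

Codes:
  E: 01 (length 2)
  J: 00 (length 2)
  I: 1 (length 1)
Average code length: 35/32 = 1.0938 bits/symbol


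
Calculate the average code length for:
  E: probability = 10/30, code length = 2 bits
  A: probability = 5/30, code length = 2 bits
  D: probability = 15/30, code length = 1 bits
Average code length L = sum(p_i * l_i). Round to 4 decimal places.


Weighted contributions p_i * l_i:
  E: (10/30) * 2 = 20/30
  A: (5/30) * 2 = 10/30
  D: (15/30) * 1 = 15/30
Sum = (20 + 10 + 15)/30 = 45/30

L = 45/30 = 1.5000 bits/symbol


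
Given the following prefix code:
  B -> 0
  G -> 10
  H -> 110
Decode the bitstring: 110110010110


Decoding step by step:
Bits 110 -> H
Bits 110 -> H
Bits 0 -> B
Bits 10 -> G
Bits 110 -> H


Decoded message: HHBGH


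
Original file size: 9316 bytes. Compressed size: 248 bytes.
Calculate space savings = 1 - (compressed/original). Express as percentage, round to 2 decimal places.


ratio = compressed/original = 248/9316 = 0.026621
savings = 1 - ratio = 1 - 0.026621 = 0.973379
as a percentage: 0.973379 * 100 = 97.34%

Space savings = 1 - 248/9316 = 97.34%


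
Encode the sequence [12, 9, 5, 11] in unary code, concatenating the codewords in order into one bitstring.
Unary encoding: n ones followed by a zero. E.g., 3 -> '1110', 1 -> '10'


Encode each number as n ones followed by a terminating 0:
  12 -> 1111111111110 (13 bits)
  9 -> 1111111110 (10 bits)
  5 -> 111110 (6 bits)
  11 -> 111111111110 (12 bits)
Total length = 13 + 10 + 6 + 12 = 41 bits.

Unary([12, 9, 5, 11]) = 11111111111101111111110111110111111111110 (41 bits)


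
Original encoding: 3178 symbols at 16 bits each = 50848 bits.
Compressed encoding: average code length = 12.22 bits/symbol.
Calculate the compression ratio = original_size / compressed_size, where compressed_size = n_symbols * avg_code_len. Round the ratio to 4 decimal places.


original_size = n_symbols * orig_bits = 3178 * 16 = 50848 bits
compressed_size = n_symbols * avg_code_len = 3178 * 12.22 = 38835.16 bits
ratio = original_size / compressed_size = 50848 / 38835.16 = 1.3093

Compression ratio = 1.3093


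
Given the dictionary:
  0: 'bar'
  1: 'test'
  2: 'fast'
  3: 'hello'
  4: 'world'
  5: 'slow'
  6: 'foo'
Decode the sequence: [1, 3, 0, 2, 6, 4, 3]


Look up each index in the dictionary:
  1 -> 'test'
  3 -> 'hello'
  0 -> 'bar'
  2 -> 'fast'
  6 -> 'foo'
  4 -> 'world'
  3 -> 'hello'

Decoded: "test hello bar fast foo world hello"


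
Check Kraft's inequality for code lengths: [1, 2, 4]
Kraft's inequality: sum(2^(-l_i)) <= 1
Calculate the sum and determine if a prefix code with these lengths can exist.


Sum = 2^(-1) + 2^(-2) + 2^(-4)
    = 0.5 + 0.25 + 0.0625
    = 13/16 = 0.8125
Since 0.8125 <= 1, Kraft's inequality IS satisfied.
A prefix code with these lengths CAN exist.

Kraft sum = 0.8125. Satisfied.


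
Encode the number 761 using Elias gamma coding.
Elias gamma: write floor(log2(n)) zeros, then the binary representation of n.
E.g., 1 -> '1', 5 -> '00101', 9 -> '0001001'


num_bits = floor(log2(761)) + 1 = 10
leading_zeros = num_bits - 1 = 9
binary(761) = 1011111001

Elias gamma(761) = '000000000' + '1011111001' = 0000000001011111001 (19 bits)


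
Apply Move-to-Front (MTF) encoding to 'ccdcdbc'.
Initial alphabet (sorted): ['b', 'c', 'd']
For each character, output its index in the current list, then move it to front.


MTF encoding:
'c': index 1 in ['b', 'c', 'd'] -> ['c', 'b', 'd']
'c': index 0 in ['c', 'b', 'd'] -> ['c', 'b', 'd']
'd': index 2 in ['c', 'b', 'd'] -> ['d', 'c', 'b']
'c': index 1 in ['d', 'c', 'b'] -> ['c', 'd', 'b']
'd': index 1 in ['c', 'd', 'b'] -> ['d', 'c', 'b']
'b': index 2 in ['d', 'c', 'b'] -> ['b', 'd', 'c']
'c': index 2 in ['b', 'd', 'c'] -> ['c', 'b', 'd']


Output: [1, 0, 2, 1, 1, 2, 2]


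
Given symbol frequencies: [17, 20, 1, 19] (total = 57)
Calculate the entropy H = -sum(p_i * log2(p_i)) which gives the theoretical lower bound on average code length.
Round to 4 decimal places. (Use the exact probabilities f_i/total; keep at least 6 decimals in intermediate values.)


Per-symbol terms -p_i * log2(p_i) with p_i = f_i/57:
  p = 17/57 = 0.298246: log2(p) = -1.745427, -p*log2(p) = 0.520566
  p = 20/57 = 0.350877: log2(p) = -1.510962, -p*log2(p) = 0.530162
  p = 1/57 = 0.017544: log2(p) = -5.832890, -p*log2(p) = 0.102331
  p = 19/57 = 0.333333: log2(p) = -1.584963, -p*log2(p) = 0.528321
H = 0.520566 + 0.530162 + 0.102331 + 0.528321 = 1.681380

H = 1.6814 bits/symbol


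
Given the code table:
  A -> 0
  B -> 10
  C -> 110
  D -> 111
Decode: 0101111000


Decoding:
0 -> A
10 -> B
111 -> D
10 -> B
0 -> A
0 -> A


Result: ABDBAA


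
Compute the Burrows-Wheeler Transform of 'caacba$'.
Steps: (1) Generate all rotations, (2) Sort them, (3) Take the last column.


Rotations (sorted):
  0: $caacba -> last char: a
  1: a$caacb -> last char: b
  2: aacba$c -> last char: c
  3: acba$ca -> last char: a
  4: ba$caac -> last char: c
  5: caacba$ -> last char: $
  6: cba$caa -> last char: a


BWT = abcac$a


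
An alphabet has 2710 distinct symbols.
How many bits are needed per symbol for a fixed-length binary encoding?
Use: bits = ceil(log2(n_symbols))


log2(2710) = 11.4041
Bracket: 2^11 = 2048 < 2710 <= 2^12 = 4096
So ceil(log2(2710)) = 12

bits = ceil(log2(2710)) = ceil(11.4041) = 12 bits


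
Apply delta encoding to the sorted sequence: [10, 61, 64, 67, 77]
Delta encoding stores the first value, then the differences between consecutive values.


First value: 10
Deltas:
  61 - 10 = 51
  64 - 61 = 3
  67 - 64 = 3
  77 - 67 = 10


Delta encoded: [10, 51, 3, 3, 10]


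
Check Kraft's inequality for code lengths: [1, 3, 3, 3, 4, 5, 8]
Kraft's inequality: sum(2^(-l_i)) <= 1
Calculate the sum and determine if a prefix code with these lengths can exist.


Sum = 2^(-1) + 2^(-3) + 2^(-3) + 2^(-3) + 2^(-4) + 2^(-5) + 2^(-8)
    = 0.5 + 0.125 + 0.125 + 0.125 + 0.0625 + 0.03125 + 0.00390625
    = 249/256 = 0.97265625
Since 0.97265625 <= 1, Kraft's inequality IS satisfied.
A prefix code with these lengths CAN exist.

Kraft sum = 0.97265625. Satisfied.


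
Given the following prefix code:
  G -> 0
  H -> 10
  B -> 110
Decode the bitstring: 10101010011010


Decoding step by step:
Bits 10 -> H
Bits 10 -> H
Bits 10 -> H
Bits 10 -> H
Bits 0 -> G
Bits 110 -> B
Bits 10 -> H


Decoded message: HHHHGBH


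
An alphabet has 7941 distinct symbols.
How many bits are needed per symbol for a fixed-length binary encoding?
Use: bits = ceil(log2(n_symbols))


log2(7941) = 12.9551
Bracket: 2^12 = 4096 < 7941 <= 2^13 = 8192
So ceil(log2(7941)) = 13

bits = ceil(log2(7941)) = ceil(12.9551) = 13 bits


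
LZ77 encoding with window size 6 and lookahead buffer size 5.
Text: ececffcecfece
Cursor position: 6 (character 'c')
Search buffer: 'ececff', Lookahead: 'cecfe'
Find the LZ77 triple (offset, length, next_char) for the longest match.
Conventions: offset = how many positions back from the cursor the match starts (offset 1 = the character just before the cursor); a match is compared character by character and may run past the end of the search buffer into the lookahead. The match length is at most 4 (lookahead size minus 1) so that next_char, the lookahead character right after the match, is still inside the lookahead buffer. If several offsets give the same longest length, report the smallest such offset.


Try each offset into the search buffer:
  offset=1 (pos 5, char 'f'): match length 0
  offset=2 (pos 4, char 'f'): match length 0
  offset=3 (pos 3, char 'c'): match length 1
  offset=4 (pos 2, char 'e'): match length 0
  offset=5 (pos 1, char 'c'): match length 4
  offset=6 (pos 0, char 'e'): match length 0
Longest match has length 4 at offset 5.
next_char = character at position 6 + 4 = 10 -> 'e'

Best match: offset=5, length=4 (matching 'cecf' starting at position 1)
LZ77 triple: (5, 4, 'e')


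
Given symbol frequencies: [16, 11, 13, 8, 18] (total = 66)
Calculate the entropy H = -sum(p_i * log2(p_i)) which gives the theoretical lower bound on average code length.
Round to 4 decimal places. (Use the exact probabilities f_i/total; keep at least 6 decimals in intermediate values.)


Per-symbol terms -p_i * log2(p_i) with p_i = f_i/66:
  p = 16/66 = 0.242424: log2(p) = -2.044394, -p*log2(p) = 0.495611
  p = 11/66 = 0.166667: log2(p) = -2.584963, -p*log2(p) = 0.430827
  p = 13/66 = 0.196970: log2(p) = -2.343954, -p*log2(p) = 0.461688
  p = 8/66 = 0.121212: log2(p) = -3.044394, -p*log2(p) = 0.369017
  p = 18/66 = 0.272727: log2(p) = -1.874469, -p*log2(p) = 0.511219
H = 0.495611 + 0.430827 + 0.461688 + 0.369017 + 0.511219 = 2.268362

H = 2.2684 bits/symbol


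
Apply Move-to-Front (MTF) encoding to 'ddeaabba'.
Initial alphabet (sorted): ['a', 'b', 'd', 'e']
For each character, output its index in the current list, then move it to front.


MTF encoding:
'd': index 2 in ['a', 'b', 'd', 'e'] -> ['d', 'a', 'b', 'e']
'd': index 0 in ['d', 'a', 'b', 'e'] -> ['d', 'a', 'b', 'e']
'e': index 3 in ['d', 'a', 'b', 'e'] -> ['e', 'd', 'a', 'b']
'a': index 2 in ['e', 'd', 'a', 'b'] -> ['a', 'e', 'd', 'b']
'a': index 0 in ['a', 'e', 'd', 'b'] -> ['a', 'e', 'd', 'b']
'b': index 3 in ['a', 'e', 'd', 'b'] -> ['b', 'a', 'e', 'd']
'b': index 0 in ['b', 'a', 'e', 'd'] -> ['b', 'a', 'e', 'd']
'a': index 1 in ['b', 'a', 'e', 'd'] -> ['a', 'b', 'e', 'd']


Output: [2, 0, 3, 2, 0, 3, 0, 1]


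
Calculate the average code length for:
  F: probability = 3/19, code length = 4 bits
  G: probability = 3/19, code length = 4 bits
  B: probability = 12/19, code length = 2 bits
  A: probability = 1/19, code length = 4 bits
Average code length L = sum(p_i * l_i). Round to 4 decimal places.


Weighted contributions p_i * l_i:
  F: (3/19) * 4 = 12/19
  G: (3/19) * 4 = 12/19
  B: (12/19) * 2 = 24/19
  A: (1/19) * 4 = 4/19
Sum = (12 + 12 + 24 + 4)/19 = 52/19

L = 52/19 = 2.7368 bits/symbol


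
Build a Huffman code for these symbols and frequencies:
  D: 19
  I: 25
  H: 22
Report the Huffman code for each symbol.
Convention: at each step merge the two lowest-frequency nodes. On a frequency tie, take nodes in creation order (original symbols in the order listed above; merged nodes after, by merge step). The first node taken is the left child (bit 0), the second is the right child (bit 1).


Huffman tree construction:
Step 1: Merge D(19) + H(22) = 41
Step 2: Merge I(25) + (D+H)(41) = 66
Read each symbol's code off the tree from the root (left child = 0, right child = 1).

Codes:
  D: 10 (length 2)
  I: 0 (length 1)
  H: 11 (length 2)
Average code length: 107/66 = 1.6212 bits/symbol


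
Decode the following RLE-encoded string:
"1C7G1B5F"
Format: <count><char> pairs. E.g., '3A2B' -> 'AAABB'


Expanding each <count><char> pair:
  1C -> 'C'
  7G -> 'GGGGGGG'
  1B -> 'B'
  5F -> 'FFFFF'

Decoded = CGGGGGGGBFFFFF


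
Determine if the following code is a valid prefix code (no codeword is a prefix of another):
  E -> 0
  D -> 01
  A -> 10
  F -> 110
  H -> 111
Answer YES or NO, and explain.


Checking each pair (does one codeword prefix another?):
  E='0' vs D='01': prefix -- VIOLATION

NO -- this is NOT a valid prefix code. E (0) is a prefix of D (01).


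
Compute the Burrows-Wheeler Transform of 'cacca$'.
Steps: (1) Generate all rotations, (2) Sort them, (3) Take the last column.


Rotations (sorted):
  0: $cacca -> last char: a
  1: a$cacc -> last char: c
  2: acca$c -> last char: c
  3: ca$cac -> last char: c
  4: cacca$ -> last char: $
  5: cca$ca -> last char: a


BWT = accc$a


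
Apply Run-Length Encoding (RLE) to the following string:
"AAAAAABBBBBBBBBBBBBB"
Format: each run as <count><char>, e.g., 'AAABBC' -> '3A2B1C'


Scanning runs left to right:
  i=0: run of 'A' x 6 -> '6A'
  i=6: run of 'B' x 14 -> '14B'

RLE = 6A14B


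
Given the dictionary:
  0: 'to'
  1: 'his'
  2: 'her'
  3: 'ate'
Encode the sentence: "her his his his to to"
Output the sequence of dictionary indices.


Look up each word in the dictionary:
  'her' -> 2
  'his' -> 1
  'his' -> 1
  'his' -> 1
  'to' -> 0
  'to' -> 0

Encoded: [2, 1, 1, 1, 0, 0]


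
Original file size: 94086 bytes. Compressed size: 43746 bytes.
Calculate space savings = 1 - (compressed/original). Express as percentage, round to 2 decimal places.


ratio = compressed/original = 43746/94086 = 0.464958
savings = 1 - ratio = 1 - 0.464958 = 0.535042
as a percentage: 0.535042 * 100 = 53.5%

Space savings = 1 - 43746/94086 = 53.5%


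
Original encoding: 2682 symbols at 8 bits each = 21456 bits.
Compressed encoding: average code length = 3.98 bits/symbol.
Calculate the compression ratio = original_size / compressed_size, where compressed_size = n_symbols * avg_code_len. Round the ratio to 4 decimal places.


original_size = n_symbols * orig_bits = 2682 * 8 = 21456 bits
compressed_size = n_symbols * avg_code_len = 2682 * 3.98 = 10674.36 bits
ratio = original_size / compressed_size = 21456 / 10674.36 = 2.0101

Compression ratio = 2.0101


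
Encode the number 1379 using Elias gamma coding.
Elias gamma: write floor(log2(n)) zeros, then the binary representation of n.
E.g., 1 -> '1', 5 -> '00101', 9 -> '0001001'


num_bits = floor(log2(1379)) + 1 = 11
leading_zeros = num_bits - 1 = 10
binary(1379) = 10101100011

Elias gamma(1379) = '0000000000' + '10101100011' = 000000000010101100011 (21 bits)


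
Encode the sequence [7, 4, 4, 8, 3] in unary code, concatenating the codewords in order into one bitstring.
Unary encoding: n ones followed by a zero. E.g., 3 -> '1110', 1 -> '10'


Encode each number as n ones followed by a terminating 0:
  7 -> 11111110 (8 bits)
  4 -> 11110 (5 bits)
  4 -> 11110 (5 bits)
  8 -> 111111110 (9 bits)
  3 -> 1110 (4 bits)
Total length = 8 + 5 + 5 + 9 + 4 = 31 bits.

Unary([7, 4, 4, 8, 3]) = 1111111011110111101111111101110 (31 bits)


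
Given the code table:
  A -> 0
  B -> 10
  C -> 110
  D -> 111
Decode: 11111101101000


Decoding:
111 -> D
111 -> D
0 -> A
110 -> C
10 -> B
0 -> A
0 -> A


Result: DDACBAA


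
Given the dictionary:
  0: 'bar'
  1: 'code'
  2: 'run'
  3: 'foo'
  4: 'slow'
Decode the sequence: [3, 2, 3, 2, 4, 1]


Look up each index in the dictionary:
  3 -> 'foo'
  2 -> 'run'
  3 -> 'foo'
  2 -> 'run'
  4 -> 'slow'
  1 -> 'code'

Decoded: "foo run foo run slow code"


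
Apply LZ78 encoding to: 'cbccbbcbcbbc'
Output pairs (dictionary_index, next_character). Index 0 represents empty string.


LZ78 encoding steps:
Dictionary: {0: ''}
Step 1: w='' (idx 0), next='c' -> output (0, 'c'), add 'c' as idx 1
Step 2: w='' (idx 0), next='b' -> output (0, 'b'), add 'b' as idx 2
Step 3: w='c' (idx 1), next='c' -> output (1, 'c'), add 'cc' as idx 3
Step 4: w='b' (idx 2), next='b' -> output (2, 'b'), add 'bb' as idx 4
Step 5: w='c' (idx 1), next='b' -> output (1, 'b'), add 'cb' as idx 5
Step 6: w='cb' (idx 5), next='b' -> output (5, 'b'), add 'cbb' as idx 6
Step 7: w='c' (idx 1), end of input -> output (1, '')


Encoded: [(0, 'c'), (0, 'b'), (1, 'c'), (2, 'b'), (1, 'b'), (5, 'b'), (1, '')]


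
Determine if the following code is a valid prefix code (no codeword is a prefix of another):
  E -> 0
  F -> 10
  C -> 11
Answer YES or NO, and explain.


Checking each pair (does one codeword prefix another?):
  E='0' vs F='10': no prefix
  E='0' vs C='11': no prefix
  F='10' vs E='0': no prefix
  F='10' vs C='11': no prefix
  C='11' vs E='0': no prefix
  C='11' vs F='10': no prefix
No violation found over all pairs.

YES -- this is a valid prefix code. No codeword is a prefix of any other codeword.


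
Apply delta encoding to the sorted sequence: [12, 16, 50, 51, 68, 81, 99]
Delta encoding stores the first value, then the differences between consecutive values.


First value: 12
Deltas:
  16 - 12 = 4
  50 - 16 = 34
  51 - 50 = 1
  68 - 51 = 17
  81 - 68 = 13
  99 - 81 = 18


Delta encoded: [12, 4, 34, 1, 17, 13, 18]


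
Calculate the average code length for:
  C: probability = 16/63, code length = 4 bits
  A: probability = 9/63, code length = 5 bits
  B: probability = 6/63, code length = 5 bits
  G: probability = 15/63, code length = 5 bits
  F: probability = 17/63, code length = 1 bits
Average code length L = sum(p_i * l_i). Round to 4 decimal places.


Weighted contributions p_i * l_i:
  C: (16/63) * 4 = 64/63
  A: (9/63) * 5 = 45/63
  B: (6/63) * 5 = 30/63
  G: (15/63) * 5 = 75/63
  F: (17/63) * 1 = 17/63
Sum = (64 + 45 + 30 + 75 + 17)/63 = 231/63

L = 231/63 = 3.6667 bits/symbol


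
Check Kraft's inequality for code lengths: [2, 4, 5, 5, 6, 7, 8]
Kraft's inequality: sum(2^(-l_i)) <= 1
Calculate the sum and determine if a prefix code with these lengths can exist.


Sum = 2^(-2) + 2^(-4) + 2^(-5) + 2^(-5) + 2^(-6) + 2^(-7) + 2^(-8)
    = 0.25 + 0.0625 + 0.03125 + 0.03125 + 0.015625 + 0.0078125 + 0.00390625
    = 103/256 = 0.40234375
Since 0.40234375 <= 1, Kraft's inequality IS satisfied.
A prefix code with these lengths CAN exist.

Kraft sum = 0.40234375. Satisfied.


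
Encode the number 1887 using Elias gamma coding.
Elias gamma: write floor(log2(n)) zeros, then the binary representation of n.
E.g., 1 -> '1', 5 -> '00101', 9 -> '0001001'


num_bits = floor(log2(1887)) + 1 = 11
leading_zeros = num_bits - 1 = 10
binary(1887) = 11101011111

Elias gamma(1887) = '0000000000' + '11101011111' = 000000000011101011111 (21 bits)


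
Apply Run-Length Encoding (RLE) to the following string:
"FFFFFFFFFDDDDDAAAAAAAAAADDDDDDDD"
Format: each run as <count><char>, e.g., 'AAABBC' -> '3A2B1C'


Scanning runs left to right:
  i=0: run of 'F' x 9 -> '9F'
  i=9: run of 'D' x 5 -> '5D'
  i=14: run of 'A' x 10 -> '10A'
  i=24: run of 'D' x 8 -> '8D'

RLE = 9F5D10A8D


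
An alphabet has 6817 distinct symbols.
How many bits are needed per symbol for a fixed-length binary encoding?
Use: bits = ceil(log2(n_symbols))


log2(6817) = 12.7349
Bracket: 2^12 = 4096 < 6817 <= 2^13 = 8192
So ceil(log2(6817)) = 13

bits = ceil(log2(6817)) = ceil(12.7349) = 13 bits


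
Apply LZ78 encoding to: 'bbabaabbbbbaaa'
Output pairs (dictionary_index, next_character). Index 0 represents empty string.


LZ78 encoding steps:
Dictionary: {0: ''}
Step 1: w='' (idx 0), next='b' -> output (0, 'b'), add 'b' as idx 1
Step 2: w='b' (idx 1), next='a' -> output (1, 'a'), add 'ba' as idx 2
Step 3: w='ba' (idx 2), next='a' -> output (2, 'a'), add 'baa' as idx 3
Step 4: w='b' (idx 1), next='b' -> output (1, 'b'), add 'bb' as idx 4
Step 5: w='bb' (idx 4), next='b' -> output (4, 'b'), add 'bbb' as idx 5
Step 6: w='' (idx 0), next='a' -> output (0, 'a'), add 'a' as idx 6
Step 7: w='a' (idx 6), next='a' -> output (6, 'a'), add 'aa' as idx 7


Encoded: [(0, 'b'), (1, 'a'), (2, 'a'), (1, 'b'), (4, 'b'), (0, 'a'), (6, 'a')]


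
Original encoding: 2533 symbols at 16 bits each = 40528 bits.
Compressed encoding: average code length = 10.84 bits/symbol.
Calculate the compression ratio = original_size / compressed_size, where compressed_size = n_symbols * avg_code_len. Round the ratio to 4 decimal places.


original_size = n_symbols * orig_bits = 2533 * 16 = 40528 bits
compressed_size = n_symbols * avg_code_len = 2533 * 10.84 = 27457.72 bits
ratio = original_size / compressed_size = 40528 / 27457.72 = 1.476

Compression ratio = 1.476


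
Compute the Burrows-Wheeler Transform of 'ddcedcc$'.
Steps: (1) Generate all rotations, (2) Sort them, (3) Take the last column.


Rotations (sorted):
  0: $ddcedcc -> last char: c
  1: c$ddcedc -> last char: c
  2: cc$ddced -> last char: d
  3: cedcc$dd -> last char: d
  4: dcc$ddce -> last char: e
  5: dcedcc$d -> last char: d
  6: ddcedcc$ -> last char: $
  7: edcc$ddc -> last char: c


BWT = ccdded$c


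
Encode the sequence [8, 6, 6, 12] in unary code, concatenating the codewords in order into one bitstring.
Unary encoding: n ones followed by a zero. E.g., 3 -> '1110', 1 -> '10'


Encode each number as n ones followed by a terminating 0:
  8 -> 111111110 (9 bits)
  6 -> 1111110 (7 bits)
  6 -> 1111110 (7 bits)
  12 -> 1111111111110 (13 bits)
Total length = 9 + 7 + 7 + 13 = 36 bits.

Unary([8, 6, 6, 12]) = 111111110111111011111101111111111110 (36 bits)


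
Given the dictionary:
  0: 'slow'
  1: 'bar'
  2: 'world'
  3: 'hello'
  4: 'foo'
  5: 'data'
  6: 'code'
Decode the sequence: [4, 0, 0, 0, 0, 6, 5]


Look up each index in the dictionary:
  4 -> 'foo'
  0 -> 'slow'
  0 -> 'slow'
  0 -> 'slow'
  0 -> 'slow'
  6 -> 'code'
  5 -> 'data'

Decoded: "foo slow slow slow slow code data"


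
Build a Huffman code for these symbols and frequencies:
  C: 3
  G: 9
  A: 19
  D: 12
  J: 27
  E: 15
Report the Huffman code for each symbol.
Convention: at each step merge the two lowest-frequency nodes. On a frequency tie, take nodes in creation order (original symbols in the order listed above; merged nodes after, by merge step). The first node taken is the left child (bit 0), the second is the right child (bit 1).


Huffman tree construction:
Step 1: Merge C(3) + G(9) = 12
Step 2: Merge D(12) + (C+G)(12) = 24
Step 3: Merge E(15) + A(19) = 34
Step 4: Merge (D+(C+G))(24) + J(27) = 51
Step 5: Merge (E+A)(34) + ((D+(C+G))+J)(51) = 85
Read each symbol's code off the tree from the root (left child = 0, right child = 1).

Codes:
  C: 1010 (length 4)
  G: 1011 (length 4)
  A: 01 (length 2)
  D: 100 (length 3)
  J: 11 (length 2)
  E: 00 (length 2)
Average code length: 206/85 = 2.4235 bits/symbol


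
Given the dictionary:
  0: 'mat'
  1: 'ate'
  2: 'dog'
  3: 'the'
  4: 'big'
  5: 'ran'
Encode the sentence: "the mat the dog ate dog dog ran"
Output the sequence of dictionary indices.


Look up each word in the dictionary:
  'the' -> 3
  'mat' -> 0
  'the' -> 3
  'dog' -> 2
  'ate' -> 1
  'dog' -> 2
  'dog' -> 2
  'ran' -> 5

Encoded: [3, 0, 3, 2, 1, 2, 2, 5]


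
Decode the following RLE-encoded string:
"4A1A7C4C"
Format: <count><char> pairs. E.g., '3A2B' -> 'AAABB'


Expanding each <count><char> pair:
  4A -> 'AAAA'
  1A -> 'A'
  7C -> 'CCCCCCC'
  4C -> 'CCCC'

Decoded = AAAAACCCCCCCCCCC


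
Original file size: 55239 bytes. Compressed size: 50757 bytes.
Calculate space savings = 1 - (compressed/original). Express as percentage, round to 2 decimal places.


ratio = compressed/original = 50757/55239 = 0.918862
savings = 1 - ratio = 1 - 0.918862 = 0.081138
as a percentage: 0.081138 * 100 = 8.11%

Space savings = 1 - 50757/55239 = 8.11%


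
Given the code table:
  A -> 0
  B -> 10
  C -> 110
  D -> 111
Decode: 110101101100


Decoding:
110 -> C
10 -> B
110 -> C
110 -> C
0 -> A


Result: CBCCA


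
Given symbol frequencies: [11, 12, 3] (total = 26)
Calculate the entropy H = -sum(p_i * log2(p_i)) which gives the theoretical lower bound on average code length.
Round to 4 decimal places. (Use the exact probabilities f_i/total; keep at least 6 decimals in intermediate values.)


Per-symbol terms -p_i * log2(p_i) with p_i = f_i/26:
  p = 11/26 = 0.423077: log2(p) = -1.241008, -p*log2(p) = 0.525042
  p = 12/26 = 0.461538: log2(p) = -1.115477, -p*log2(p) = 0.514836
  p = 3/26 = 0.115385: log2(p) = -3.115477, -p*log2(p) = 0.359478
H = 0.525042 + 0.514836 + 0.359478 = 1.399356

H = 1.3994 bits/symbol


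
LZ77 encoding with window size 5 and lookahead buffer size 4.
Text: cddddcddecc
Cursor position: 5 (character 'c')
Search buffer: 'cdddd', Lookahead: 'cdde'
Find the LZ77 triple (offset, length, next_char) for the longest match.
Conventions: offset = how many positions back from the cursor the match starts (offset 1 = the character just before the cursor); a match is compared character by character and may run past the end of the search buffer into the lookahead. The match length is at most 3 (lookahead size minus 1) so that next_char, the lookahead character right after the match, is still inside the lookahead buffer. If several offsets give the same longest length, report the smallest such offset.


Try each offset into the search buffer:
  offset=1 (pos 4, char 'd'): match length 0
  offset=2 (pos 3, char 'd'): match length 0
  offset=3 (pos 2, char 'd'): match length 0
  offset=4 (pos 1, char 'd'): match length 0
  offset=5 (pos 0, char 'c'): match length 3
Longest match has length 3 at offset 5.
next_char = character at position 5 + 3 = 8 -> 'e'

Best match: offset=5, length=3 (matching 'cdd' starting at position 0)
LZ77 triple: (5, 3, 'e')


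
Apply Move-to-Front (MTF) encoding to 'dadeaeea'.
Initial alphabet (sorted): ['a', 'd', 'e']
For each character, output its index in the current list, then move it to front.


MTF encoding:
'd': index 1 in ['a', 'd', 'e'] -> ['d', 'a', 'e']
'a': index 1 in ['d', 'a', 'e'] -> ['a', 'd', 'e']
'd': index 1 in ['a', 'd', 'e'] -> ['d', 'a', 'e']
'e': index 2 in ['d', 'a', 'e'] -> ['e', 'd', 'a']
'a': index 2 in ['e', 'd', 'a'] -> ['a', 'e', 'd']
'e': index 1 in ['a', 'e', 'd'] -> ['e', 'a', 'd']
'e': index 0 in ['e', 'a', 'd'] -> ['e', 'a', 'd']
'a': index 1 in ['e', 'a', 'd'] -> ['a', 'e', 'd']


Output: [1, 1, 1, 2, 2, 1, 0, 1]


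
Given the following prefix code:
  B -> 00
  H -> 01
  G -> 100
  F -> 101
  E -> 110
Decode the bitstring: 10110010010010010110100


Decoding step by step:
Bits 101 -> F
Bits 100 -> G
Bits 100 -> G
Bits 100 -> G
Bits 100 -> G
Bits 101 -> F
Bits 101 -> F
Bits 00 -> B


Decoded message: FGGGGFFB


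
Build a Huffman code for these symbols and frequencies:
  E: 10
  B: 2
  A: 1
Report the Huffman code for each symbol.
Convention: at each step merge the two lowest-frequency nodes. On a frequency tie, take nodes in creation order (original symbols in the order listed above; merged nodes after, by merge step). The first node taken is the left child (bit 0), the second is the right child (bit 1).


Huffman tree construction:
Step 1: Merge A(1) + B(2) = 3
Step 2: Merge (A+B)(3) + E(10) = 13
Read each symbol's code off the tree from the root (left child = 0, right child = 1).

Codes:
  E: 1 (length 1)
  B: 01 (length 2)
  A: 00 (length 2)
Average code length: 16/13 = 1.2308 bits/symbol


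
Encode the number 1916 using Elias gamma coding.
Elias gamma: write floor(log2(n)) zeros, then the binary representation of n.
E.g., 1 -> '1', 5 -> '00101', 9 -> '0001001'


num_bits = floor(log2(1916)) + 1 = 11
leading_zeros = num_bits - 1 = 10
binary(1916) = 11101111100

Elias gamma(1916) = '0000000000' + '11101111100' = 000000000011101111100 (21 bits)


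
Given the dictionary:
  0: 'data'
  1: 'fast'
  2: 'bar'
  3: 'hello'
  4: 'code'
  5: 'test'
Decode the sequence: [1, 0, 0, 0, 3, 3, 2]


Look up each index in the dictionary:
  1 -> 'fast'
  0 -> 'data'
  0 -> 'data'
  0 -> 'data'
  3 -> 'hello'
  3 -> 'hello'
  2 -> 'bar'

Decoded: "fast data data data hello hello bar"


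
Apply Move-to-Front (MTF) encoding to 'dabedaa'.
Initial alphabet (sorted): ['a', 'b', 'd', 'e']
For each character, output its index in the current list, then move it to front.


MTF encoding:
'd': index 2 in ['a', 'b', 'd', 'e'] -> ['d', 'a', 'b', 'e']
'a': index 1 in ['d', 'a', 'b', 'e'] -> ['a', 'd', 'b', 'e']
'b': index 2 in ['a', 'd', 'b', 'e'] -> ['b', 'a', 'd', 'e']
'e': index 3 in ['b', 'a', 'd', 'e'] -> ['e', 'b', 'a', 'd']
'd': index 3 in ['e', 'b', 'a', 'd'] -> ['d', 'e', 'b', 'a']
'a': index 3 in ['d', 'e', 'b', 'a'] -> ['a', 'd', 'e', 'b']
'a': index 0 in ['a', 'd', 'e', 'b'] -> ['a', 'd', 'e', 'b']


Output: [2, 1, 2, 3, 3, 3, 0]


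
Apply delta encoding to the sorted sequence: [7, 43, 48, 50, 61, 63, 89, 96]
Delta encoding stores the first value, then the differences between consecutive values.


First value: 7
Deltas:
  43 - 7 = 36
  48 - 43 = 5
  50 - 48 = 2
  61 - 50 = 11
  63 - 61 = 2
  89 - 63 = 26
  96 - 89 = 7


Delta encoded: [7, 36, 5, 2, 11, 2, 26, 7]


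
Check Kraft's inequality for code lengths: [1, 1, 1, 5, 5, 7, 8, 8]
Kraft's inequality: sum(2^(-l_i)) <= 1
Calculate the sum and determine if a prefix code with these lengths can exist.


Sum = 2^(-1) + 2^(-1) + 2^(-1) + 2^(-5) + 2^(-5) + 2^(-7) + 2^(-8) + 2^(-8)
    = 0.5 + 0.5 + 0.5 + 0.03125 + 0.03125 + 0.0078125 + 0.00390625 + 0.00390625
    = 404/256 = 1.578125
Since 1.578125 > 1, Kraft's inequality is NOT satisfied.
A prefix code with these lengths CANNOT exist.

Kraft sum = 1.578125. Not satisfied.


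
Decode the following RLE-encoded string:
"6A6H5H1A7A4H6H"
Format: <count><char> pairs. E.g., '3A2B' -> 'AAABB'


Expanding each <count><char> pair:
  6A -> 'AAAAAA'
  6H -> 'HHHHHH'
  5H -> 'HHHHH'
  1A -> 'A'
  7A -> 'AAAAAAA'
  4H -> 'HHHH'
  6H -> 'HHHHHH'

Decoded = AAAAAAHHHHHHHHHHHAAAAAAAAHHHHHHHHHH


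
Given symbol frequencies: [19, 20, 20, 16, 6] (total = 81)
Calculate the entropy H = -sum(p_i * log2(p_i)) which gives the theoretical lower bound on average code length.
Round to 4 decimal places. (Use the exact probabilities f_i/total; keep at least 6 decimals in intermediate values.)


Per-symbol terms -p_i * log2(p_i) with p_i = f_i/81:
  p = 19/81 = 0.234568: log2(p) = -2.091922, -p*log2(p) = 0.490698
  p = 20/81 = 0.246914: log2(p) = -2.017922, -p*log2(p) = 0.498252
  p = 20/81 = 0.246914: log2(p) = -2.017922, -p*log2(p) = 0.498252
  p = 16/81 = 0.197531: log2(p) = -2.339850, -p*log2(p) = 0.462193
  p = 6/81 = 0.074074: log2(p) = -3.754888, -p*log2(p) = 0.278140
H = 0.490698 + 0.498252 + 0.498252 + 0.462193 + 0.278140 = 2.227535

H = 2.2275 bits/symbol


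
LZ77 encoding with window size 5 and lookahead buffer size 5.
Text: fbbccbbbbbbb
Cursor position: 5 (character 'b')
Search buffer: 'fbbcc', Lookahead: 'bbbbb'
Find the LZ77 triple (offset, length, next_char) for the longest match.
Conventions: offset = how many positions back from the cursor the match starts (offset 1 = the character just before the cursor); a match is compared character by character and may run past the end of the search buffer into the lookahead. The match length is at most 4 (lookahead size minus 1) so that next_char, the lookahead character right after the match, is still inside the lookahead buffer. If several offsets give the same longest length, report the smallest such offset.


Try each offset into the search buffer:
  offset=1 (pos 4, char 'c'): match length 0
  offset=2 (pos 3, char 'c'): match length 0
  offset=3 (pos 2, char 'b'): match length 1
  offset=4 (pos 1, char 'b'): match length 2
  offset=5 (pos 0, char 'f'): match length 0
Longest match has length 2 at offset 4.
next_char = character at position 5 + 2 = 7 -> 'b'

Best match: offset=4, length=2 (matching 'bb' starting at position 1)
LZ77 triple: (4, 2, 'b')


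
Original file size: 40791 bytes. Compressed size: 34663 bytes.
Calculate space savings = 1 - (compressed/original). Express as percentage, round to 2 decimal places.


ratio = compressed/original = 34663/40791 = 0.849771
savings = 1 - ratio = 1 - 0.849771 = 0.150229
as a percentage: 0.150229 * 100 = 15.02%

Space savings = 1 - 34663/40791 = 15.02%


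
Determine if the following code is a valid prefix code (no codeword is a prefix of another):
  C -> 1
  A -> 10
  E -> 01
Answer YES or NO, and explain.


Checking each pair (does one codeword prefix another?):
  C='1' vs A='10': prefix -- VIOLATION

NO -- this is NOT a valid prefix code. C (1) is a prefix of A (10).


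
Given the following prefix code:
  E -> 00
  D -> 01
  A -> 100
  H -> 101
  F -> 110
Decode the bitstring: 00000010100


Decoding step by step:
Bits 00 -> E
Bits 00 -> E
Bits 00 -> E
Bits 101 -> H
Bits 00 -> E


Decoded message: EEEHE


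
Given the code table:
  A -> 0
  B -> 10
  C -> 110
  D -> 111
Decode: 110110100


Decoding:
110 -> C
110 -> C
10 -> B
0 -> A


Result: CCBA


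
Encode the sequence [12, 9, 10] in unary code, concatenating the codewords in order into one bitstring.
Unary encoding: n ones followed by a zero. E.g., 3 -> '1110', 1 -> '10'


Encode each number as n ones followed by a terminating 0:
  12 -> 1111111111110 (13 bits)
  9 -> 1111111110 (10 bits)
  10 -> 11111111110 (11 bits)
Total length = 13 + 10 + 11 = 34 bits.

Unary([12, 9, 10]) = 1111111111110111111111011111111110 (34 bits)


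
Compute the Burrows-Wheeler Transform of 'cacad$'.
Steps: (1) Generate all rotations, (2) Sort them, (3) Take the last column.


Rotations (sorted):
  0: $cacad -> last char: d
  1: acad$c -> last char: c
  2: ad$cac -> last char: c
  3: cacad$ -> last char: $
  4: cad$ca -> last char: a
  5: d$caca -> last char: a


BWT = dcc$aa


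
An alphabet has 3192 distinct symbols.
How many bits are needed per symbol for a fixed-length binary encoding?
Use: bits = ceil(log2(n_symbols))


log2(3192) = 11.6402
Bracket: 2^11 = 2048 < 3192 <= 2^12 = 4096
So ceil(log2(3192)) = 12

bits = ceil(log2(3192)) = ceil(11.6402) = 12 bits


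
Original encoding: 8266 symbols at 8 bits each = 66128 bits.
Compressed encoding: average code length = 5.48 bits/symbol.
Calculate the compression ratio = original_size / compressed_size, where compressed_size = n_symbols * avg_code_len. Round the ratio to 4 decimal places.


original_size = n_symbols * orig_bits = 8266 * 8 = 66128 bits
compressed_size = n_symbols * avg_code_len = 8266 * 5.48 = 45297.68 bits
ratio = original_size / compressed_size = 66128 / 45297.68 = 1.4599

Compression ratio = 1.4599


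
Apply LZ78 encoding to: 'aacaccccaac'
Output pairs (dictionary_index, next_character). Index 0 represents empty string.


LZ78 encoding steps:
Dictionary: {0: ''}
Step 1: w='' (idx 0), next='a' -> output (0, 'a'), add 'a' as idx 1
Step 2: w='a' (idx 1), next='c' -> output (1, 'c'), add 'ac' as idx 2
Step 3: w='ac' (idx 2), next='c' -> output (2, 'c'), add 'acc' as idx 3
Step 4: w='' (idx 0), next='c' -> output (0, 'c'), add 'c' as idx 4
Step 5: w='c' (idx 4), next='a' -> output (4, 'a'), add 'ca' as idx 5
Step 6: w='ac' (idx 2), end of input -> output (2, '')


Encoded: [(0, 'a'), (1, 'c'), (2, 'c'), (0, 'c'), (4, 'a'), (2, '')]


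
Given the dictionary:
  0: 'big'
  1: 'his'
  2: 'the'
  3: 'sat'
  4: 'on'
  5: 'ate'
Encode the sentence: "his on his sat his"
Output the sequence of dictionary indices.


Look up each word in the dictionary:
  'his' -> 1
  'on' -> 4
  'his' -> 1
  'sat' -> 3
  'his' -> 1

Encoded: [1, 4, 1, 3, 1]


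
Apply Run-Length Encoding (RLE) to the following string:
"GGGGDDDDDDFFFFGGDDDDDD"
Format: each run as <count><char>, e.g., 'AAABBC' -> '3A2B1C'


Scanning runs left to right:
  i=0: run of 'G' x 4 -> '4G'
  i=4: run of 'D' x 6 -> '6D'
  i=10: run of 'F' x 4 -> '4F'
  i=14: run of 'G' x 2 -> '2G'
  i=16: run of 'D' x 6 -> '6D'

RLE = 4G6D4F2G6D


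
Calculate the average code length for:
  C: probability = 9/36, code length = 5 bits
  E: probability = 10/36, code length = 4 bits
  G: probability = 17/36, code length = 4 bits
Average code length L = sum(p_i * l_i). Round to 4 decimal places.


Weighted contributions p_i * l_i:
  C: (9/36) * 5 = 45/36
  E: (10/36) * 4 = 40/36
  G: (17/36) * 4 = 68/36
Sum = (45 + 40 + 68)/36 = 153/36

L = 153/36 = 4.2500 bits/symbol


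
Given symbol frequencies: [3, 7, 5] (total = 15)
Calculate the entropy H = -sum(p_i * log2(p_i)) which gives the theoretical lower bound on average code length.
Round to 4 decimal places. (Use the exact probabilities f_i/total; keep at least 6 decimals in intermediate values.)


Per-symbol terms -p_i * log2(p_i) with p_i = f_i/15:
  p = 3/15 = 0.200000: log2(p) = -2.321928, -p*log2(p) = 0.464386
  p = 7/15 = 0.466667: log2(p) = -1.099536, -p*log2(p) = 0.513117
  p = 5/15 = 0.333333: log2(p) = -1.584963, -p*log2(p) = 0.528321
H = 0.464386 + 0.513117 + 0.528321 = 1.505824

H = 1.5058 bits/symbol


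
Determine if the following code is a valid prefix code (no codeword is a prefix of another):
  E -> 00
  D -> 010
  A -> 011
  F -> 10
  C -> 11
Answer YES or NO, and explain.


Checking each pair (does one codeword prefix another?):
  E='00' vs D='010': no prefix
  E='00' vs A='011': no prefix
  E='00' vs F='10': no prefix
  E='00' vs C='11': no prefix
  D='010' vs E='00': no prefix
  D='010' vs A='011': no prefix
  D='010' vs F='10': no prefix
  D='010' vs C='11': no prefix
  A='011' vs E='00': no prefix
  A='011' vs D='010': no prefix
  A='011' vs F='10': no prefix
  A='011' vs C='11': no prefix
  F='10' vs E='00': no prefix
  F='10' vs D='010': no prefix
  F='10' vs A='011': no prefix
  F='10' vs C='11': no prefix
  C='11' vs E='00': no prefix
  C='11' vs D='010': no prefix
  C='11' vs A='011': no prefix
  C='11' vs F='10': no prefix
No violation found over all pairs.

YES -- this is a valid prefix code. No codeword is a prefix of any other codeword.


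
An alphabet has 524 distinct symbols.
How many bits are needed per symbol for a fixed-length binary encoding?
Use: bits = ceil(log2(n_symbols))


log2(524) = 9.0334
Bracket: 2^9 = 512 < 524 <= 2^10 = 1024
So ceil(log2(524)) = 10

bits = ceil(log2(524)) = ceil(9.0334) = 10 bits


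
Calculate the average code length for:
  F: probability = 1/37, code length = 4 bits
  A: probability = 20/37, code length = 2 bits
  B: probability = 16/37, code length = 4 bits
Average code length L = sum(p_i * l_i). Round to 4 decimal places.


Weighted contributions p_i * l_i:
  F: (1/37) * 4 = 4/37
  A: (20/37) * 2 = 40/37
  B: (16/37) * 4 = 64/37
Sum = (4 + 40 + 64)/37 = 108/37

L = 108/37 = 2.9189 bits/symbol
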